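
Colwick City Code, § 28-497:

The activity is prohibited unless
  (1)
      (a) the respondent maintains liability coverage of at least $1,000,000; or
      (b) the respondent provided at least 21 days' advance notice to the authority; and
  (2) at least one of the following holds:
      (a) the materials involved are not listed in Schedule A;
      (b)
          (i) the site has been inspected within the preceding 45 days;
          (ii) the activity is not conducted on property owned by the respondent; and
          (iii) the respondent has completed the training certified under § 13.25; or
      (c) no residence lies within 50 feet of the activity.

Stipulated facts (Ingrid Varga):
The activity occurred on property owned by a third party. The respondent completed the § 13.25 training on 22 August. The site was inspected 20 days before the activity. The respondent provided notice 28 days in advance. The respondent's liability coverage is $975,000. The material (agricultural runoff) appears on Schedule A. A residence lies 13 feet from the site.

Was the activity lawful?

(a) coverage ≥ $1,000,000 — not met.
(b) ≥21 days' notice — satisfied.
(1) = F OR T = true.
(a) not (Schedule A material) — not met.
(i) site inspected — holds.
(ii) not (own property) — met.
(iii) training certified — met.
So (b) is satisfied (T AND T AND T).
(c) no residence in 50 ft — not met.
So (2) is satisfied (F OR T OR F).
Overall = T AND T = true.

Yes — lawful.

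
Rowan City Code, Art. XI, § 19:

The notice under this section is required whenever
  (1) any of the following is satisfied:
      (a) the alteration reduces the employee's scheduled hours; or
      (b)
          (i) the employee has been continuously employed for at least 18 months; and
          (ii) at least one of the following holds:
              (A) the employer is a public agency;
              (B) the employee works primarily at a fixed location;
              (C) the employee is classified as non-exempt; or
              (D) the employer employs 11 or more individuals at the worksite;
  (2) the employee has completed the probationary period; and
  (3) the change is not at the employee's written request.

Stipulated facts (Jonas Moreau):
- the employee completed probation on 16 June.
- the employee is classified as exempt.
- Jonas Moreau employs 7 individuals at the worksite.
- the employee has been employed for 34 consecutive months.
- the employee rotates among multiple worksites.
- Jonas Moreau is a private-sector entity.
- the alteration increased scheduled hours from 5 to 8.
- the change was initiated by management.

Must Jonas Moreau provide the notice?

(a) hours reduced — not met.
(i) tenure ≥ 18 mo. — holds.
(A) public agency — not met.
(B) fixed location — not satisfied.
(C) non-exempt — not satisfied.
(D) ≥ 11 at site — fails.
(ii): F OR F OR F OR F → false.
(b) = T AND F = false.
So (1) is not satisfied (F OR F).
(2) past probation — met.
(3) not employee-requested — holds.
Overall = F AND T AND T = false.

No — not required.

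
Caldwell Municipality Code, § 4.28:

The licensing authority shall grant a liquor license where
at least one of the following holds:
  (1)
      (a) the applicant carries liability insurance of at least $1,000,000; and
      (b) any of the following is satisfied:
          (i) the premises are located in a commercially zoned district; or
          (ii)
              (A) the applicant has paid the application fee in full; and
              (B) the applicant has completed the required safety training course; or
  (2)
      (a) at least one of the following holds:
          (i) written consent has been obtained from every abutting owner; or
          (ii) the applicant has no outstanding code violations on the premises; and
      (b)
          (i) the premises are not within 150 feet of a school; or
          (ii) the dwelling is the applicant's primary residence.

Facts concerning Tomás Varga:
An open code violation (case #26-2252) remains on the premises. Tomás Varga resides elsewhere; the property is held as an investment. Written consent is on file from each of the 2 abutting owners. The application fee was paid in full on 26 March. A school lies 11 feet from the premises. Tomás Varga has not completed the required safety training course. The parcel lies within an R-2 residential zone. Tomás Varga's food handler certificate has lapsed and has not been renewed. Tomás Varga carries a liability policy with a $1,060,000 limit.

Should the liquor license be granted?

(a) insurance ≥ $1,000,000 — satisfied.
(i) commercially zoned — not satisfied.
(A) fee paid — holds.
(B) safety training — not satisfied.
(ii): T AND F → false.
So (b) is not satisfied (F OR F).
(1) = T AND F = false.
(i) all abutters consent — satisfied.
(ii) no code violations — not met.
So (a) is satisfied (T OR F).
(i) ≥150 ft from school — fails.
(ii) primary residence — not met.
So (b) is not satisfied (F OR F).
(2): T AND F → false.
So Overall is not satisfied (F OR F).

No — denied.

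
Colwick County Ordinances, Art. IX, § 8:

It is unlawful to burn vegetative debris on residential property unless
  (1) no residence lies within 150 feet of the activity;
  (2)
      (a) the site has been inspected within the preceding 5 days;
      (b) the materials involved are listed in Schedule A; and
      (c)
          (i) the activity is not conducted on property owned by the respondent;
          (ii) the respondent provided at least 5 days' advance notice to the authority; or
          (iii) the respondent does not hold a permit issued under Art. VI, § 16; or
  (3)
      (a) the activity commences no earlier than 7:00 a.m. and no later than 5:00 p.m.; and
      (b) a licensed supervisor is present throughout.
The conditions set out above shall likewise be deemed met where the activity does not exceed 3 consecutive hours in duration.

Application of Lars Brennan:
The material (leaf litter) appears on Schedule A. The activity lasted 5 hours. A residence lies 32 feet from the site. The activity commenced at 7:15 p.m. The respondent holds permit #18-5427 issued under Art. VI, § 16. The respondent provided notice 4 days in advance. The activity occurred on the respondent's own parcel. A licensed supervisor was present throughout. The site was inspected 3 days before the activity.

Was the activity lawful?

(1) no residence in 150 ft — not satisfied.
(a) site inspected — holds.
(b) Schedule A material — satisfied.
(i) not (own property) — not satisfied.
(ii) ≥5 days' notice — not met.
(iii) not (holds permit) — fails.
(c) = F OR F OR F = false.
(2): T AND T AND F → false.
(a) start within hours — not satisfied.
(b) supervisor present — holds.
(3): F AND T → false.
Overall = F OR F OR F = false.
Exception (≤ 3 hrs duration) — not satisfied.
Result: main false OR exception false → false.

No — unlawful.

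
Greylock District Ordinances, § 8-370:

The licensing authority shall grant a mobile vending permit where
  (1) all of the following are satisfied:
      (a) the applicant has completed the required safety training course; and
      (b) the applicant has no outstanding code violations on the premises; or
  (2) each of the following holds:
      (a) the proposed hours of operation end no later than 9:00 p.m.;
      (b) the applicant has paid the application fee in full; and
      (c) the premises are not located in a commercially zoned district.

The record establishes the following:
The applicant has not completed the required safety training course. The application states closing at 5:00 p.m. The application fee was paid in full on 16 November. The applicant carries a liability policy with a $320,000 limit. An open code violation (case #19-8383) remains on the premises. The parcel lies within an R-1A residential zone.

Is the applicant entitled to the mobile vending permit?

(a) safety training — not met.
(b) no code violations — not satisfied.
(1): F AND F → false.
(a) closes by 9 p.m. — holds.
(b) fee paid — holds.
(c) not (commercially zoned) — met.
(2): T AND T AND T → true.
So Overall is satisfied (F OR T).

Yes — granted.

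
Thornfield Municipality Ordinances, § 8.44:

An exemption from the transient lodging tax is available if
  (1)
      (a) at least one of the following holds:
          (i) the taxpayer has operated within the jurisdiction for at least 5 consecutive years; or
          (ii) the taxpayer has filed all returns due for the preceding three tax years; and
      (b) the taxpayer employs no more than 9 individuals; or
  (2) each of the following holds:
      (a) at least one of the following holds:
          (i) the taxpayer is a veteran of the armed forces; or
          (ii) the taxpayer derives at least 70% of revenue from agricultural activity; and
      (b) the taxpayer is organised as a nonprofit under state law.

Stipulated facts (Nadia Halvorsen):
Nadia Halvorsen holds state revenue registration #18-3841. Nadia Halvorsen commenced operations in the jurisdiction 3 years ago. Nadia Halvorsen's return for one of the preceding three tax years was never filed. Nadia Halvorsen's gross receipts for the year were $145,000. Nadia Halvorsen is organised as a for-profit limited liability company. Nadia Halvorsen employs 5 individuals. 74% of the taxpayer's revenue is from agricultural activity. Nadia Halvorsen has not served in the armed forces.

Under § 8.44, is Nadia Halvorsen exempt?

(i) ≥ 5 yrs in jurisdiction — not met.
(ii) returns current — fails.
(a) = F OR F = false.
(b) ≤ 9 employees — satisfied.
(1): F AND T → false.
(i) veteran — fails.
(ii) ≥70% agricultural — satisfied.
So (a) is satisfied (F OR T).
(b) nonprofit — not met.
So (2) is not satisfied (T AND F).
Overall = F OR F = false.

No — not exempt.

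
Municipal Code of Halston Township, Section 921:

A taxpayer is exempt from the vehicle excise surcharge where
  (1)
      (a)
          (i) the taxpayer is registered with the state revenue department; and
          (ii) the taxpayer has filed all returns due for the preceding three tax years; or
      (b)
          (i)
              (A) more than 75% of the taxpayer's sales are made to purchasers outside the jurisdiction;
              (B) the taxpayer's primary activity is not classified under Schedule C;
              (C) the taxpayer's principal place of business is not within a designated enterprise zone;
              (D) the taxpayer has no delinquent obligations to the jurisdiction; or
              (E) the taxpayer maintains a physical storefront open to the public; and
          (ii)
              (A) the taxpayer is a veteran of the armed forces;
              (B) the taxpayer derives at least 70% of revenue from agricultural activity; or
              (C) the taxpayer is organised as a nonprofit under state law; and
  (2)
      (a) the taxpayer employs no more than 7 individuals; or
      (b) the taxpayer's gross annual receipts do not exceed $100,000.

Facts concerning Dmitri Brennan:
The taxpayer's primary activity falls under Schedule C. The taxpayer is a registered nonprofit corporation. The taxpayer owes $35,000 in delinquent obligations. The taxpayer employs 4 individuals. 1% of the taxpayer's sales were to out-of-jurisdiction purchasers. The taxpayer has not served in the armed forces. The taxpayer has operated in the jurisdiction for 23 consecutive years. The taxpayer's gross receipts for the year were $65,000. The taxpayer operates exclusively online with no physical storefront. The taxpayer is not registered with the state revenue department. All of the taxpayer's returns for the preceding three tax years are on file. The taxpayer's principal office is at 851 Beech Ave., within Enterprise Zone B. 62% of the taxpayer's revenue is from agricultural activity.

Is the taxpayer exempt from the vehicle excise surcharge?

No — not exempt.

(i) state-registered — not satisfied.
(ii) returns current — met.
(a): F AND T → false.
(A) >75% out-of-jur. sales — fails.
(B) not (Schedule C activity) — not met.
(C) not (in enterprise zone) — not satisfied.
(D) no delinquency — not satisfied.
(E) has storefront — not met.
So (i) is not satisfied (F OR F OR F OR F OR F).
(A) veteran — fails.
(B) ≥70% agricultural — fails.
(C) nonprofit — met.
So (ii) is satisfied (F OR F OR T).
(b): F AND T → false.
(1) = F OR F = false.
(a) ≤ 7 employees — holds.
(b) receipts ≤ $100,000 — met.
So (2) is satisfied (T OR T).
Overall = F AND T = false.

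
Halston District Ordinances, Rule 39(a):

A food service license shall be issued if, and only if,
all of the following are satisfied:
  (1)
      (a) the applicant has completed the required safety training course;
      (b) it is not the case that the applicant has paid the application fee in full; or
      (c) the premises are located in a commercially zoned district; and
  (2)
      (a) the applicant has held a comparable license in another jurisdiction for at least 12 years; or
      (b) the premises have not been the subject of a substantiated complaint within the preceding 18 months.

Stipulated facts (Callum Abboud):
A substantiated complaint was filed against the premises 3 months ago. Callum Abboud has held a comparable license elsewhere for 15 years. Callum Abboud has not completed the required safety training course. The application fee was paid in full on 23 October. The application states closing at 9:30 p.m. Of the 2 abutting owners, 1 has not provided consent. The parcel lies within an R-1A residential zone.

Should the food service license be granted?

No — denied.

(a) safety training — not met.
(b) not (fee paid) — not satisfied.
(c) commercially zoned — not satisfied.
(1) = F OR F OR F = false.
(a) prior license ≥ 12 yr — satisfied.
(b) no complaint in 18 mo. — not met.
So (2) is satisfied (T OR F).
So Overall is not satisfied (F AND T).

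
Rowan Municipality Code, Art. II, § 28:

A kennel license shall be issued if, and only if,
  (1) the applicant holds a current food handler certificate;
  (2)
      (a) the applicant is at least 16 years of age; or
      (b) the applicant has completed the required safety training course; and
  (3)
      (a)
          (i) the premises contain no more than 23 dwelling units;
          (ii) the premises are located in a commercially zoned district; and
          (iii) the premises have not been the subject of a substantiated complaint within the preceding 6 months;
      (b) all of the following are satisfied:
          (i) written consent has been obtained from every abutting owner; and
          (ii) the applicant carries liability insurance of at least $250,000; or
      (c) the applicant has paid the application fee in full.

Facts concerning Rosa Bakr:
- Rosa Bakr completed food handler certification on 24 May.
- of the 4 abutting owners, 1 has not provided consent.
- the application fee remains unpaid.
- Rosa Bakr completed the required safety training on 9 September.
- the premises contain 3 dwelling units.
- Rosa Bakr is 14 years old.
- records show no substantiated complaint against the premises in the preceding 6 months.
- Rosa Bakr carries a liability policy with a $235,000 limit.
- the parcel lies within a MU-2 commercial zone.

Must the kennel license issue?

Yes — granted.

(1) food handler cert. — met.
(a) age ≥ 16 — fails.
(b) safety training — satisfied.
So (2) is satisfied (F OR T).
(i) ≤ 23 units — satisfied.
(ii) commercially zoned — holds.
(iii) no complaint in 6 mo. — satisfied.
(a) = T AND T AND T = true.
(i) all abutters consent — not satisfied.
(ii) insurance ≥ $250,000 — not met.
So (b) is not satisfied (F AND F).
(c) fee paid — not satisfied.
(3) = T OR F OR F = true.
So Overall is satisfied (T AND T AND T).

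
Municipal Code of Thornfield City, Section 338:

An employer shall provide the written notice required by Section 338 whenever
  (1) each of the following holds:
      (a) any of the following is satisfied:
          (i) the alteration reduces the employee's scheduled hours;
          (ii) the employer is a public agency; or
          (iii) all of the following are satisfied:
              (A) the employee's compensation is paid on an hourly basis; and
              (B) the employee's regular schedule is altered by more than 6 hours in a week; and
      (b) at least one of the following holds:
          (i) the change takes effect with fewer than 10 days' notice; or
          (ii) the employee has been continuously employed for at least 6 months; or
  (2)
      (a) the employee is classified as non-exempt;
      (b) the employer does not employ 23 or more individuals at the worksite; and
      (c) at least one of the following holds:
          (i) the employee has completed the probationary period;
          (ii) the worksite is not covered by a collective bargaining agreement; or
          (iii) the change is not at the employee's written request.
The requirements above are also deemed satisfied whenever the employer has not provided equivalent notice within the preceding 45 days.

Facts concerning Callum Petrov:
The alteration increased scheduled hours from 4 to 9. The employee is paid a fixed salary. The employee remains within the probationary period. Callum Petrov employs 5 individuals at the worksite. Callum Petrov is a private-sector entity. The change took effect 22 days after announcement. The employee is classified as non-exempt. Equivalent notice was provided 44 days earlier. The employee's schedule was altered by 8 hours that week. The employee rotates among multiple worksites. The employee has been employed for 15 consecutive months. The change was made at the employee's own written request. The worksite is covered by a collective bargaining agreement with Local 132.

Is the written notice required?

(i) hours reduced — not met.
(ii) public agency — not met.
(A) hourly-paid — fails.
(B) schedule shift > 6h — met.
(iii): F AND T → false.
So (a) is not satisfied (F OR F OR F).
(i) < 10 days' notice — not met.
(ii) tenure ≥ 6 mo. — holds.
(b): F OR T → true.
So (1) is not satisfied (F AND T).
(a) non-exempt — holds.
(b) not (≥ 23 at site) — satisfied.
(i) past probation — not met.
(ii) no CBA — not satisfied.
(iii) not employee-requested — not met.
(c) = F OR F OR F = false.
So (2) is not satisfied (T AND T AND F).
So Overall is not satisfied (F OR F).
Exception (no recent notice) — not satisfied.
Result: main false OR exception false → false.

No — not required.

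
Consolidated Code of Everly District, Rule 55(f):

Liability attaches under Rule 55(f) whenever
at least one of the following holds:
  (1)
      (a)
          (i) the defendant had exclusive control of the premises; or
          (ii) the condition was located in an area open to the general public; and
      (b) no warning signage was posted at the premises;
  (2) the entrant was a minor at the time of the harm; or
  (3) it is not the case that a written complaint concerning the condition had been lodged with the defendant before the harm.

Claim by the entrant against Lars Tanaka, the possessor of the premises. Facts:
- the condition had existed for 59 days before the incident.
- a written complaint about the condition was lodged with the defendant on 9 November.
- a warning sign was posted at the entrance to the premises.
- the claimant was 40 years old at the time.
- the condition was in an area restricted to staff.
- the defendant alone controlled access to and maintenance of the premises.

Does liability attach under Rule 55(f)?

No — not liable.

(i) exclusive control — holds.
(ii) public area — not satisfied.
(a) = T OR F = true.
(b) no signage posted — not satisfied.
(1): T AND F → false.
(2) entrant a minor — not satisfied.
(3) not (complaint lodged) — not met.
Overall: F OR F OR F → false.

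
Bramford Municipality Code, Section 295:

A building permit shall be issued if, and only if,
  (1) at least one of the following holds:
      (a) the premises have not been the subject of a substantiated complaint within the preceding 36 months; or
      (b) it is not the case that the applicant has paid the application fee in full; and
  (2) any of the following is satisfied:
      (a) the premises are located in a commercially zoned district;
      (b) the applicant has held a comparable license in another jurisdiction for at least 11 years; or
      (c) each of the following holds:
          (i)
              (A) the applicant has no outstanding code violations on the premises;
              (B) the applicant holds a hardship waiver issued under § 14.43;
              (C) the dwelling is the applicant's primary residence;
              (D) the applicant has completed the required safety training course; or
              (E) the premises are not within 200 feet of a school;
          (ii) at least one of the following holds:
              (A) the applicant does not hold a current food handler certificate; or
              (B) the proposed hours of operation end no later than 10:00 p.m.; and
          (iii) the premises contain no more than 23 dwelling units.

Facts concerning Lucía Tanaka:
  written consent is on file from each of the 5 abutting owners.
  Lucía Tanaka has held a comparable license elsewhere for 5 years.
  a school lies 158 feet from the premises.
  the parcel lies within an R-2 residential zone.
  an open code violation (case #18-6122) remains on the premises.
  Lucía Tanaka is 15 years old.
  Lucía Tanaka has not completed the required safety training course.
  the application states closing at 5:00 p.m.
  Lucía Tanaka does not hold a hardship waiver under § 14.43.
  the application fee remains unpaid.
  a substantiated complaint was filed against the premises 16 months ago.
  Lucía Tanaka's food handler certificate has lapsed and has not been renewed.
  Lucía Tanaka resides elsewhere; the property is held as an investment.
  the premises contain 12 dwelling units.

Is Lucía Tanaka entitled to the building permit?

No — denied.

(a) no complaint in 36 mo. — fails.
(b) not (fee paid) — holds.
So (1) is satisfied (F OR T).
(a) commercially zoned — not satisfied.
(b) prior license ≥ 11 yr — not satisfied.
(A) no code violations — fails.
(B) hardship waiver — fails.
(C) primary residence — not met.
(D) safety training — fails.
(E) ≥200 ft from school — not met.
(i) = F OR F OR F OR F OR F = false.
(A) not (food handler cert.) — met.
(B) closes by 10 p.m. — met.
So (ii) is satisfied (T OR T).
(iii) ≤ 23 units — satisfied.
(c) = F AND T AND T = false.
So (2) is not satisfied (F OR F OR F).
So Overall is not satisfied (T AND F).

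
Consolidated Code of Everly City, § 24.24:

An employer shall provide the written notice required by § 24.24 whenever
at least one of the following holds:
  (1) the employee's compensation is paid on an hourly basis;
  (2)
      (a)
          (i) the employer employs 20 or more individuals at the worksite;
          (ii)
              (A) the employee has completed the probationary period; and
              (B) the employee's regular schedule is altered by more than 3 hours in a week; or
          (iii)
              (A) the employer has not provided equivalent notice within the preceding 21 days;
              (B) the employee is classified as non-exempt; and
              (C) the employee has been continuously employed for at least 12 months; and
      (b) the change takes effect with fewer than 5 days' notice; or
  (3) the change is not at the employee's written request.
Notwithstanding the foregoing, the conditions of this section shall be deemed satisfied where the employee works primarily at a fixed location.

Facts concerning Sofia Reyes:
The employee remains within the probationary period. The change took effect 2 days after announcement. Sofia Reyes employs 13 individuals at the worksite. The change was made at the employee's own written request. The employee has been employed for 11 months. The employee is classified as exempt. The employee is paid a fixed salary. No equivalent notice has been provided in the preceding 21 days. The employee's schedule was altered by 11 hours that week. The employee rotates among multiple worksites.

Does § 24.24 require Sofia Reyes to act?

(1) hourly-paid — fails.
(i) ≥ 20 at site — not satisfied.
(A) past probation — not satisfied.
(B) schedule shift > 3h — holds.
So (ii) is not satisfied (F AND T).
(A) no recent notice — holds.
(B) non-exempt — not met.
(C) tenure ≥ 12 mo. — not met.
(iii): T AND F AND F → false.
(a) = F OR F OR F = false.
(b) < 5 days' notice — satisfied.
(2): F AND T → false.
(3) not employee-requested — fails.
So Overall is not satisfied (F OR F OR F).
Exception (fixed location) — not satisfied.
Result: main false OR exception false → false.

No — not required.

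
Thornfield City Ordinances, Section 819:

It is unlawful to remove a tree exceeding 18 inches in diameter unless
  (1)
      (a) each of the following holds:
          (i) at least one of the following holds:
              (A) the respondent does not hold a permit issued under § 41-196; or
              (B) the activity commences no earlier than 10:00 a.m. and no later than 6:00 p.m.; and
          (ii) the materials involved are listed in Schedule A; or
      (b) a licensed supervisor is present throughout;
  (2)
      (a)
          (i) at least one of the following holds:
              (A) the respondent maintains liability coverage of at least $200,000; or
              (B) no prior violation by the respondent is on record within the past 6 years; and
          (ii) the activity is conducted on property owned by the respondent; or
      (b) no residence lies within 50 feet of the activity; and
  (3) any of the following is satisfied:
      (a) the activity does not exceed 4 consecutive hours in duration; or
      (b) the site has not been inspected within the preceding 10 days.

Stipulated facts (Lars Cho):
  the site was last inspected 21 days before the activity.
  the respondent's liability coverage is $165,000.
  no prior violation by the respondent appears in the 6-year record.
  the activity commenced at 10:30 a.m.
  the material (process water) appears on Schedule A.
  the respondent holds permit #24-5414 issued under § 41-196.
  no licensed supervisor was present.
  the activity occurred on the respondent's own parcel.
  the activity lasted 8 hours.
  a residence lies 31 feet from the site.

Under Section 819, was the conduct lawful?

Yes — lawful.

(A) not (holds permit) — fails.
(B) start within hours — holds.
So (i) is satisfied (F OR T).
(ii) Schedule A material — satisfied.
So (a) is satisfied (T AND T).
(b) supervisor present — not met.
(1): T OR F → true.
(A) coverage ≥ $200,000 — not satisfied.
(B) no prior violation — holds.
(i) = F OR T = true.
(ii) own property — holds.
(a) = T AND T = true.
(b) no residence in 50 ft — fails.
So (2) is satisfied (T OR F).
(a) ≤ 4 hrs duration — not met.
(b) not (site inspected) — holds.
So (3) is satisfied (F OR T).
Overall = T AND T AND T = true.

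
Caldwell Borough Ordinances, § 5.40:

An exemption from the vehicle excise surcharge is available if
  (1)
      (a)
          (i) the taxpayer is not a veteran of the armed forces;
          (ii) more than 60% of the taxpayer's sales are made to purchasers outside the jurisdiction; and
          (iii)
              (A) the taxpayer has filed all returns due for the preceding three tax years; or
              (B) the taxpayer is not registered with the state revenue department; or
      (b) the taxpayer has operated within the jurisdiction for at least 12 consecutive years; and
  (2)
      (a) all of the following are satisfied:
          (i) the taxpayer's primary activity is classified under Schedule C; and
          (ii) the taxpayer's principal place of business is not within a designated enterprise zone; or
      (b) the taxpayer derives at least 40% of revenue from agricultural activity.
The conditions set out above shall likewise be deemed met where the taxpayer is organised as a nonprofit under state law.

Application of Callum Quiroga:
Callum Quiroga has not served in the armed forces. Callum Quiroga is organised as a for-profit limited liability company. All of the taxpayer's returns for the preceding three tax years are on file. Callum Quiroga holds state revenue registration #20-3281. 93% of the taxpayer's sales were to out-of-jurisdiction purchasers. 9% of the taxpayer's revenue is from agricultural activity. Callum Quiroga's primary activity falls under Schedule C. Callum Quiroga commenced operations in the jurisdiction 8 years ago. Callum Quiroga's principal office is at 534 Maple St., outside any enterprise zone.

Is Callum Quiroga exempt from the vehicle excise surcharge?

Yes — exempt.

(i) not (veteran) — holds.
(ii) >60% out-of-jur. sales — satisfied.
(A) returns current — satisfied.
(B) not (state-registered) — not met.
(iii): T OR F → true.
(a) = T AND T AND T = true.
(b) ≥ 12 yrs in jurisdiction — not met.
So (1) is satisfied (T OR F).
(i) Schedule C activity — satisfied.
(ii) not (in enterprise zone) — met.
(a) = T AND T = true.
(b) ≥40% agricultural — not met.
So (2) is satisfied (T OR F).
Overall: T AND T → true.
Exception (nonprofit) — not satisfied.
Result: main true OR exception false → true.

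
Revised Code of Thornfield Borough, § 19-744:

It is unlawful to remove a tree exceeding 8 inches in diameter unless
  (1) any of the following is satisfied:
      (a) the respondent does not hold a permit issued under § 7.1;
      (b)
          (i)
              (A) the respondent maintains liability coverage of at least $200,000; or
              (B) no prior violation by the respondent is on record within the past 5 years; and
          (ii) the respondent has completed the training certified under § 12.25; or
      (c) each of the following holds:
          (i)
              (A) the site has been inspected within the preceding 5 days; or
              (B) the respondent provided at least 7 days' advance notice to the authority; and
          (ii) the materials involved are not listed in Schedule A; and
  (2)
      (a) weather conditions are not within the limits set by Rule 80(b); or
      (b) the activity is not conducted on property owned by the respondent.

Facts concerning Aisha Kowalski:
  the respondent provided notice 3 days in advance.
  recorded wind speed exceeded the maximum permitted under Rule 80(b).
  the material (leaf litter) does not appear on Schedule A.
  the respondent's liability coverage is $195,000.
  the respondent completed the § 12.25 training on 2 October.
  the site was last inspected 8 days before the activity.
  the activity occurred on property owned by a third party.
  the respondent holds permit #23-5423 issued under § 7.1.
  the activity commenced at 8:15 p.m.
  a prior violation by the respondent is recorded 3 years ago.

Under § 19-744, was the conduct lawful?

(a) not (holds permit) — fails.
(A) coverage ≥ $200,000 — not met.
(B) no prior violation — not satisfied.
So (i) is not satisfied (F OR F).
(ii) training certified — holds.
(b): F AND T → false.
(A) site inspected — not satisfied.
(B) ≥7 days' notice — fails.
(i) = F OR F = false.
(ii) not (Schedule A material) — holds.
(c) = F AND T = false.
So (1) is not satisfied (F OR F OR F).
(a) not (weather ok) — satisfied.
(b) not (own property) — satisfied.
(2) = T OR T = true.
Overall: F AND T → false.

No — unlawful.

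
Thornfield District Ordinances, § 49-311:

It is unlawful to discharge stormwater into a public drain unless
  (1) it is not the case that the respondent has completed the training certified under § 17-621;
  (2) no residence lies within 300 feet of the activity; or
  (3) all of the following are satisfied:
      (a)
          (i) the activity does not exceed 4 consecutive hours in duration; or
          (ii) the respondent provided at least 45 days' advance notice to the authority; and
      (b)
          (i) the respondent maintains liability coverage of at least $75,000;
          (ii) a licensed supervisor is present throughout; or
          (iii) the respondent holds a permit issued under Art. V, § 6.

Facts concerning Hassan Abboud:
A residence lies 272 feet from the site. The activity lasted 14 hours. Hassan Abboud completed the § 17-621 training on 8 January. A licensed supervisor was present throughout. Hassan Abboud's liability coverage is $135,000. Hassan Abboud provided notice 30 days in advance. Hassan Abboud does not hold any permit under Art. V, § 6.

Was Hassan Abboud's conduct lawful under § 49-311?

(1) not (training certified) — not met.
(2) no residence in 300 ft — not satisfied.
(i) ≤ 4 hrs duration — not satisfied.
(ii) ≥45 days' notice — not met.
(a) = F OR F = false.
(i) coverage ≥ $75,000 — satisfied.
(ii) supervisor present — satisfied.
(iii) holds permit — fails.
(b): T OR T OR F → true.
(3): F AND T → false.
So Overall is not satisfied (F OR F OR F).

No — unlawful.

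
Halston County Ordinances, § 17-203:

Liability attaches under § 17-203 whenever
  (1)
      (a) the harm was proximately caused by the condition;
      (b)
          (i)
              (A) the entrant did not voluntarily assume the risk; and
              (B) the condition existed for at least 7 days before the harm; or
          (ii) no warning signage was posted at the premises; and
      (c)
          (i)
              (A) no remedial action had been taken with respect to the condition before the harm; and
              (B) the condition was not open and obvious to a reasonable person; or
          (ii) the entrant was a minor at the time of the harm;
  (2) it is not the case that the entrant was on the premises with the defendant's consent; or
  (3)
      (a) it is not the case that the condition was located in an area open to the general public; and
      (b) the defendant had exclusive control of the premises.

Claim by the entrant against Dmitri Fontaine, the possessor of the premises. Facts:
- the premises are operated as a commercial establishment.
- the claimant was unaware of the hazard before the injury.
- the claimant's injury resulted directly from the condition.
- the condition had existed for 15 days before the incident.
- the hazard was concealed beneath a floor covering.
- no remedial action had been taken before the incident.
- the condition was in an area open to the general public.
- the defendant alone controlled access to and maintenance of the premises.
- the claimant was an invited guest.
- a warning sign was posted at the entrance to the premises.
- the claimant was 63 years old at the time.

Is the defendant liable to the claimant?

(a) proximate cause — met.
(A) no assumed risk — met.
(B) condition ≥7 days old — satisfied.
(i): T AND T → true.
(ii) no signage posted — not satisfied.
(b): T OR F → true.
(A) no remedial action — met.
(B) not open/obvious — holds.
(i): T AND T → true.
(ii) entrant a minor — fails.
So (c) is satisfied (T OR F).
So (1) is satisfied (T AND T AND T).
(2) not (consent to enter) — not met.
(a) not (public area) — not met.
(b) exclusive control — holds.
(3) = F AND T = false.
So Overall is satisfied (T OR F OR F).

Yes — liable.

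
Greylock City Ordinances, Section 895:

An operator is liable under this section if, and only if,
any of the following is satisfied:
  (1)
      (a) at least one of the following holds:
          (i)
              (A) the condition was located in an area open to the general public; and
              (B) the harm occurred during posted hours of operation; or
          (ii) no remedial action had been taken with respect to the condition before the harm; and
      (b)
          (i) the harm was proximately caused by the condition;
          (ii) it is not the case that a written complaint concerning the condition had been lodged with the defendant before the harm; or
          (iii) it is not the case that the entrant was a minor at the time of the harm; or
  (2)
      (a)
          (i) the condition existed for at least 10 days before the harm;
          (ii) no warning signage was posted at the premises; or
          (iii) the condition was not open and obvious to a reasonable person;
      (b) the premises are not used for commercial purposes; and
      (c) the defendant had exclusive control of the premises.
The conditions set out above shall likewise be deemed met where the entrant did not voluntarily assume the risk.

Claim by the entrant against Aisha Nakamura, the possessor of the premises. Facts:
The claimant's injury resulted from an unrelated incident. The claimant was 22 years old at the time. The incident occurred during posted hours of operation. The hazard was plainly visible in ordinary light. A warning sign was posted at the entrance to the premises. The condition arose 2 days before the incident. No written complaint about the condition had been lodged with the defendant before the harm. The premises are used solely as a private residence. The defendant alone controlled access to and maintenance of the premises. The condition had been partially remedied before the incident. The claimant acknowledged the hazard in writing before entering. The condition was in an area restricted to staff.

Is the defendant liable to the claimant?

(A) public area — fails.
(B) during posted hours — holds.
So (i) is not satisfied (F AND T).
(ii) no remedial action — fails.
So (a) is not satisfied (F OR F).
(i) proximate cause — not met.
(ii) not (complaint lodged) — holds.
(iii) not (entrant a minor) — met.
(b): F OR T OR T → true.
(1): F AND T → false.
(i) condition ≥10 days old — not met.
(ii) no signage posted — not satisfied.
(iii) not open/obvious — not met.
(a) = F OR F OR F = false.
(b) not (commercial use) — satisfied.
(c) exclusive control — satisfied.
(2): F AND T AND T → false.
Overall = F OR F = false.
Exception (no assumed risk) — not satisfied.
Result: main false OR exception false → false.

No — not liable.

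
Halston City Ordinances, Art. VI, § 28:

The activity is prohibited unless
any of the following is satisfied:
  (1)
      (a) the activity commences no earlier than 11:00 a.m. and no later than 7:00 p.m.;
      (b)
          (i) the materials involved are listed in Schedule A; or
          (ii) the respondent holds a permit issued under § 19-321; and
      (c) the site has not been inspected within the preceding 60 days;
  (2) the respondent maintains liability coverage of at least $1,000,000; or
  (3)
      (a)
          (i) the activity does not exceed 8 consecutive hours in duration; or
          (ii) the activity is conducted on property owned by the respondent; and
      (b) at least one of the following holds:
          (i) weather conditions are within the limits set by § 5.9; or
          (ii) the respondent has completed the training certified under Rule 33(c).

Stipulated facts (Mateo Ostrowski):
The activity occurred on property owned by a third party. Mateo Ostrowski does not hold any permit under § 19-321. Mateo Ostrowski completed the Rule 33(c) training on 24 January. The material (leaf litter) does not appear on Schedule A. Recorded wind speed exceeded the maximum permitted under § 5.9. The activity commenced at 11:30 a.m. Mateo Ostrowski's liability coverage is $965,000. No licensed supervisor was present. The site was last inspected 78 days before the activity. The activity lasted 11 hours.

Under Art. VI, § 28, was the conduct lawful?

No — unlawful.

(a) start within hours — holds.
(i) Schedule A material — fails.
(ii) holds permit — fails.
(b): F OR F → false.
(c) not (site inspected) — met.
(1) = T AND F AND T = false.
(2) coverage ≥ $1,000,000 — fails.
(i) ≤ 8 hrs duration — not met.
(ii) own property — not satisfied.
(a): F OR F → false.
(i) weather ok — not met.
(ii) training certified — satisfied.
(b) = F OR T = true.
(3) = F AND T = false.
Overall = F OR F OR F = false.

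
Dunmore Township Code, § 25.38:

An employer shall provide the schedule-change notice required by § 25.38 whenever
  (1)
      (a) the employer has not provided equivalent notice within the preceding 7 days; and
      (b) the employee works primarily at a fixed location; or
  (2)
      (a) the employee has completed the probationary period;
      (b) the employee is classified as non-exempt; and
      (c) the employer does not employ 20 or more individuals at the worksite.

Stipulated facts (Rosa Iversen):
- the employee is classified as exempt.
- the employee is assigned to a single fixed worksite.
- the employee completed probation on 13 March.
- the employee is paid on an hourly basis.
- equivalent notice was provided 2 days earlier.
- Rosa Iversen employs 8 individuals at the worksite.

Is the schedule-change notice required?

(a) no recent notice — not met.
(b) fixed location — satisfied.
(1) = F AND T = false.
(a) past probation — met.
(b) non-exempt — not met.
(c) not (≥ 20 at site) — met.
So (2) is not satisfied (T AND F AND T).
So Overall is not satisfied (F OR F).

No — not required.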